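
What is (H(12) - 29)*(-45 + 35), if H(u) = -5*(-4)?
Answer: 90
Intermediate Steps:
H(u) = 20
(H(12) - 29)*(-45 + 35) = (20 - 29)*(-45 + 35) = -9*(-10) = 90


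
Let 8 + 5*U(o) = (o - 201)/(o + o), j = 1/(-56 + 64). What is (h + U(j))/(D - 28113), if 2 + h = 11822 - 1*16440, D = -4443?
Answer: 15941/108520 ≈ 0.14689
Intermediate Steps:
h = -4620 (h = -2 + (11822 - 1*16440) = -2 + (11822 - 16440) = -2 - 4618 = -4620)
j = ⅛ (j = 1/8 = ⅛ ≈ 0.12500)
U(o) = -8/5 + (-201 + o)/(10*o) (U(o) = -8/5 + ((o - 201)/(o + o))/5 = -8/5 + ((-201 + o)/((2*o)))/5 = -8/5 + ((-201 + o)*(1/(2*o)))/5 = -8/5 + ((-201 + o)/(2*o))/5 = -8/5 + (-201 + o)/(10*o))
(h + U(j))/(D - 28113) = (-4620 + 3*(-67 - 5*⅛)/(10*(⅛)))/(-4443 - 28113) = (-4620 + (3/10)*8*(-67 - 5/8))/(-32556) = (-4620 + (3/10)*8*(-541/8))*(-1/32556) = (-4620 - 1623/10)*(-1/32556) = -47823/10*(-1/32556) = 15941/108520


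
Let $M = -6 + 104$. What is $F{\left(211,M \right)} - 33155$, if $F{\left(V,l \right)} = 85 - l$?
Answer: $-33168$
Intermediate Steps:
$M = 98$
$F{\left(211,M \right)} - 33155 = \left(85 - 98\right) - 33155 = -13 - 33155 = -33168$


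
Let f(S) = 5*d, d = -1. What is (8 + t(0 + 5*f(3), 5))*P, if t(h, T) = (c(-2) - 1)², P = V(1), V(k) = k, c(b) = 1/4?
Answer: 137/16 ≈ 8.5625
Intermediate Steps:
f(S) = -5 (f(S) = 5*(-1) = -5)
c(b) = ¼
P = 1
t(h, T) = 9/16 (t(h, T) = (¼ - 1)² = (-¾)² = 9/16)
(8 + t(0 + 5*f(3), 5))*P = (8 + 9/16)*1 = (137/16)*1 = 137/16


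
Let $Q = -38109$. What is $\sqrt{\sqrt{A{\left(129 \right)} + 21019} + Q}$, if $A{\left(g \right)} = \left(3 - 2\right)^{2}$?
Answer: $\sqrt{-38109 + 2 \sqrt{5255}} \approx 194.84 i$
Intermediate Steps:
$A{\left(g \right)} = 1$ ($A{\left(g \right)} = 1^{2} = 1$)
$\sqrt{\sqrt{A{\left(129 \right)} + 21019} + Q} = \sqrt{\sqrt{1 + 21019} - 38109} = \sqrt{\sqrt{21020} - 38109} = \sqrt{2 \sqrt{5255} - 38109} = \sqrt{-38109 + 2 \sqrt{5255}}$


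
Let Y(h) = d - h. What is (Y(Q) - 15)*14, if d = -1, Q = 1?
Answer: -238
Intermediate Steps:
Y(h) = -1 - h
(Y(Q) - 15)*14 = ((-1 - 1*1) - 15)*14 = ((-1 - 1) - 15)*14 = (-2 - 15)*14 = -17*14 = -238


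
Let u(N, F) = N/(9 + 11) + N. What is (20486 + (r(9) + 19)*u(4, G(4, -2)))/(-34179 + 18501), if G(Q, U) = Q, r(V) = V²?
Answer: -10453/7839 ≈ -1.3335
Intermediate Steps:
u(N, F) = 21*N/20 (u(N, F) = N/20 + N = 21*N/20)
(20486 + (r(9) + 19)*u(4, G(4, -2)))/(-34179 + 18501) = (20486 + (9² + 19)*((21/20)*4))/(-34179 + 18501) = (20486 + (81 + 19)*(21/5))/(-15678) = (20486 + 100*(21/5))*(-1/15678) = (20486 + 420)*(-1/15678) = 20906*(-1/15678) = -10453/7839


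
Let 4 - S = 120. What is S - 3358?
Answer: -3474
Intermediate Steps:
S = -116 (S = 4 - 1*120 = 4 - 120 = -116)
S - 3358 = -116 - 3358 = -3474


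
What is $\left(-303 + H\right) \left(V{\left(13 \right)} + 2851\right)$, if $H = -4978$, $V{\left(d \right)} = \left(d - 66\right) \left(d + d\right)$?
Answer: $-7778913$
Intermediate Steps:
$V{\left(d \right)} = 2 d \left(-66 + d\right)$ ($V{\left(d \right)} = \left(-66 + d\right) 2 d = 2 d \left(-66 + d\right)$)
$\left(-303 + H\right) \left(V{\left(13 \right)} + 2851\right) = \left(-303 - 4978\right) \left(2 \cdot 13 \left(-66 + 13\right) + 2851\right) = - 5281 \left(2 \cdot 13 \left(-53\right) + 2851\right) = - 5281 \left(-1378 + 2851\right) = \left(-5281\right) 1473 = -7778913$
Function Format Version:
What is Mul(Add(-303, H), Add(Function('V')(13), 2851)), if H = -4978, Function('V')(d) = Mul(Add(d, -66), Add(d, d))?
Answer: -7778913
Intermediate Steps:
Function('V')(d) = Mul(2, d, Add(-66, d)) (Function('V')(d) = Mul(Add(-66, d), Mul(2, d)) = Mul(2, d, Add(-66, d)))
Mul(Add(-303, H), Add(Function('V')(13), 2851)) = Mul(Add(-303, -4978), Add(Mul(2, 13, Add(-66, 13)), 2851)) = Mul(-5281, Add(Mul(2, 13, -53), 2851)) = Mul(-5281, Add(-1378, 2851)) = Mul(-5281, 1473) = -7778913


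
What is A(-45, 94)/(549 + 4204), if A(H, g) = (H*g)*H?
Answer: 190350/4753 ≈ 40.048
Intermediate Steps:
A(H, g) = g*H²
A(-45, 94)/(549 + 4204) = (94*(-45)²)/(549 + 4204) = (94*2025)/4753 = 190350*(1/4753) = 190350/4753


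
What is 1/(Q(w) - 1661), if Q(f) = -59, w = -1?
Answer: -1/1720 ≈ -0.00058139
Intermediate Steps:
1/(Q(w) - 1661) = 1/(-59 - 1661) = 1/(-1720) = -1/1720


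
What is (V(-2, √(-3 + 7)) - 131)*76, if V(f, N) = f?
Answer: -10108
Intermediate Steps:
(V(-2, √(-3 + 7)) - 131)*76 = (-2 - 131)*76 = -133*76 = -10108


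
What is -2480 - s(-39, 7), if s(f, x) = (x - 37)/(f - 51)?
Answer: -7441/3 ≈ -2480.3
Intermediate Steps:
s(f, x) = (-37 + x)/(-51 + f)
-2480 - s(-39, 7) = -2480 - (-37 + 7)/(-51 - 39) = -2480 - (-30)/(-90) = -2480 - (-1)*(-30)/90 = -2480 - 1*⅓ = -2480 - ⅓ = -7441/3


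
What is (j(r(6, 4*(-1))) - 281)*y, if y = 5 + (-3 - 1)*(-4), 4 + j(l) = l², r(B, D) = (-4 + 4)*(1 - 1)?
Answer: -5985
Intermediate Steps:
r(B, D) = 0 (r(B, D) = 0*0 = 0)
j(l) = -4 + l²
y = 21 (y = 5 - 4*(-4) = 5 + 16 = 21)
(j(r(6, 4*(-1))) - 281)*y = ((-4 + 0²) - 281)*21 = ((-4 + 0) - 281)*21 = (-4 - 281)*21 = -285*21 = -5985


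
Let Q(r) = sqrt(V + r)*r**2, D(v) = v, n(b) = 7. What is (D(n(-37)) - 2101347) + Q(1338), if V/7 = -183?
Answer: -2101340 + 1790244*sqrt(57) ≈ 1.1415e+7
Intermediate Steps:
V = -1281 (V = 7*(-183) = -1281)
Q(r) = r**2*sqrt(-1281 + r) (Q(r) = sqrt(-1281 + r)*r**2 = r**2*sqrt(-1281 + r))
(D(n(-37)) - 2101347) + Q(1338) = (7 - 2101347) + 1338**2*sqrt(-1281 + 1338) = -2101340 + 1790244*sqrt(57)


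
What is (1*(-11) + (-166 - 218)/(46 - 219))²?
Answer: 2307361/29929 ≈ 77.094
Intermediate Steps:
(1*(-11) + (-166 - 218)/(46 - 219))² = (-11 - 384/(-173))² = (-11 - 384*(-1/173))² = (-11 + 384/173)² = (-1519/173)² = 2307361/29929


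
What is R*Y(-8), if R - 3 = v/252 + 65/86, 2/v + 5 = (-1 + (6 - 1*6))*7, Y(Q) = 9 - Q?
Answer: 4150465/65016 ≈ 63.838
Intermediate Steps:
v = -⅙ (v = 2/(-5 + (-1 + (6 - 1*6))*7) = 2/(-5 + (-1 + (6 - 6))*7) = 2/(-5 + (-1 + 0)*7) = 2/(-5 - 1*7) = 2/(-5 - 7) = 2/(-12) = 2*(-1/12) = -⅙ ≈ -0.16667)
R = 244145/65016 (R = 3 + (-⅙/252 + 65/86) = 3 + (-⅙*1/252 + 65*(1/86)) = 3 + (-1/1512 + 65/86) = 3 + 49097/65016 = 244145/65016 ≈ 3.7552)
R*Y(-8) = 244145*(9 - 1*(-8))/65016 = 244145*(9 + 8)/65016 = (244145/65016)*17 = 4150465/65016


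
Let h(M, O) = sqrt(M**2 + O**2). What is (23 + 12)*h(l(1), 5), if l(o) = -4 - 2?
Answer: 35*sqrt(61) ≈ 273.36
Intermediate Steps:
l(o) = -6
(23 + 12)*h(l(1), 5) = (23 + 12)*sqrt((-6)**2 + 5**2) = 35*sqrt(36 + 25) = 35*sqrt(61)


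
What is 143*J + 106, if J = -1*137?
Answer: -19485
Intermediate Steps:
J = -137
143*J + 106 = 143*(-137) + 106 = -19591 + 106 = -19485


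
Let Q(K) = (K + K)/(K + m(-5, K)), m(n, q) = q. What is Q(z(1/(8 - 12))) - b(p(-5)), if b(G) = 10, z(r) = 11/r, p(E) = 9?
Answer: -9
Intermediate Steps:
Q(K) = 1 (Q(K) = (K + K)/(K + K) = (2*K)/((2*K)) = (2*K)*(1/(2*K)) = 1)
Q(z(1/(8 - 12))) - b(p(-5)) = 1 - 1*10 = 1 - 10 = -9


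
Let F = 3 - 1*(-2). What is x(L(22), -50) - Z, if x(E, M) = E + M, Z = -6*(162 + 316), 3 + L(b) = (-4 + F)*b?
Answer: 2837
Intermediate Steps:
F = 5 (F = 3 + 2 = 5)
L(b) = -3 + b (L(b) = -3 + (-4 + 5)*b = -3 + 1*b = -3 + b)
Z = -2868 (Z = -6*478 = -2868)
x(L(22), -50) - Z = ((-3 + 22) - 50) - 1*(-2868) = (19 - 50) + 2868 = -31 + 2868 = 2837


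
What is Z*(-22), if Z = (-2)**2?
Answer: -88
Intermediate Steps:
Z = 4
Z*(-22) = 4*(-22) = -88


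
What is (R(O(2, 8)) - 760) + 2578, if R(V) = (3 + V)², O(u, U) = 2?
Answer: 1843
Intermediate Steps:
(R(O(2, 8)) - 760) + 2578 = ((3 + 2)² - 760) + 2578 = (5² - 760) + 2578 = (25 - 760) + 2578 = -735 + 2578 = 1843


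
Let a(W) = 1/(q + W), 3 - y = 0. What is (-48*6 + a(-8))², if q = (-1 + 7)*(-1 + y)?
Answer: 1324801/16 ≈ 82800.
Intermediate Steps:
y = 3 (y = 3 - 1*0 = 3 + 0 = 3)
q = 12 (q = (-1 + 7)*(-1 + 3) = 6*2 = 12)
a(W) = 1/(12 + W)
(-48*6 + a(-8))² = (-48*6 + 1/(12 - 8))² = (-288 + 1/4)² = (-288 + ¼)² = (-1151/4)² = 1324801/16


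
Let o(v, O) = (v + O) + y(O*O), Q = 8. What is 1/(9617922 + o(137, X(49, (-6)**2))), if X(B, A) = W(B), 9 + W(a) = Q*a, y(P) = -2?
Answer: 1/9618440 ≈ 1.0397e-7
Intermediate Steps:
W(a) = -9 + 8*a
X(B, A) = -9 + 8*B
o(v, O) = -2 + O + v (o(v, O) = (v + O) - 2 = (O + v) - 2 = -2 + O + v)
1/(9617922 + o(137, X(49, (-6)**2))) = 1/(9617922 + (-2 + (-9 + 8*49) + 137)) = 1/(9617922 + (-2 + (-9 + 392) + 137)) = 1/(9617922 + (-2 + 383 + 137)) = 1/(9617922 + 518) = 1/9618440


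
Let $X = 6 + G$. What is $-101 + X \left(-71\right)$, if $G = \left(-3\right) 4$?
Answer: $325$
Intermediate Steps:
$G = -12$
$X = -6$ ($X = 6 - 12 = -6$)
$-101 + X \left(-71\right) = -101 - -426 = -101 + 426 = 325$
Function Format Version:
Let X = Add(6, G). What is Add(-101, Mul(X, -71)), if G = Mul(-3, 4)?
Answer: 325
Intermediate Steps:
G = -12
X = -6 (X = Add(6, -12) = -6)
Add(-101, Mul(X, -71)) = Add(-101, Mul(-6, -71)) = Add(-101, 426) = 325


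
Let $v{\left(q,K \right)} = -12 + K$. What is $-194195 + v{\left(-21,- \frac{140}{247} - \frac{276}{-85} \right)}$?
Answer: $- \frac{4077319693}{20995} \approx -1.942 \cdot 10^{5}$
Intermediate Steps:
$-194195 + v{\left(-21,- \frac{140}{247} - \frac{276}{-85} \right)} = -194195 - \frac{195668}{20995} = - \frac{4077319693}{20995}$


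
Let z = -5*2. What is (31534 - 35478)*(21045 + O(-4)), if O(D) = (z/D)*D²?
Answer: -83159240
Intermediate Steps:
z = -10
O(D) = -10*D (O(D) = (-10/D)*D² = -10*D)
(31534 - 35478)*(21045 + O(-4)) = (31534 - 35478)*(21045 - 10*(-4)) = -3944*(21045 + 40) = -3944*21085 = -83159240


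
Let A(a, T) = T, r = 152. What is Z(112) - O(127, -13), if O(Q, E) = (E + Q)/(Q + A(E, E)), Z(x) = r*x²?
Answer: 1906687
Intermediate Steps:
Z(x) = 152*x²
O(Q, E) = 1 (O(Q, E) = (E + Q)/(Q + E) = (E + Q)/(E + Q) = 1)
Z(112) - O(127, -13) = 152*112² - 1*1 = 152*12544 - 1 = 1906688 - 1 = 1906687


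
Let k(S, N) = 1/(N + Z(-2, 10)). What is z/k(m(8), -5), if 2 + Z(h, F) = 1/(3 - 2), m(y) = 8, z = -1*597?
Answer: 3582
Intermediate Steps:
z = -597
Z(h, F) = -1 (Z(h, F) = -2 + 1/(3 - 2) = -2 + 1/1 = -2 + 1 = -1)
k(S, N) = 1/(-1 + N) (k(S, N) = 1/(N - 1) = 1/(-1 + N))
z/k(m(8), -5) = -597/(1/(-1 - 5)) = -597/(1/(-6)) = -597/(-1/6) = -597*(-6) = 3582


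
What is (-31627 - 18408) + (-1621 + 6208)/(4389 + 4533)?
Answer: -148802561/2974 ≈ -50035.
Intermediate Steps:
(-31627 - 18408) + (-1621 + 6208)/(4389 + 4533) = -50035 + 4587/8922 = -50035 + 4587*(1/8922) = -50035 + 1529/2974 = -148802561/2974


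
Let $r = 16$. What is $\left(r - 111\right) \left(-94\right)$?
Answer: $8930$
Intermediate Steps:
$\left(r - 111\right) \left(-94\right) = \left(16 - 111\right) \left(-94\right) = \left(-95\right) \left(-94\right) = 8930$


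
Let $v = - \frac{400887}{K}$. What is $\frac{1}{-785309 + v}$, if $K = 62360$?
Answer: $- \frac{62360}{48972270127} \approx -1.2734 \cdot 10^{-6}$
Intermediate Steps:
$v = - \frac{400887}{62360} \approx -6.4286$
$\frac{1}{-785309 + v} = \frac{1}{-785309 - \frac{400887}{62360}} = \frac{1}{- \frac{48972270127}{62360}} = - \frac{62360}{48972270127}$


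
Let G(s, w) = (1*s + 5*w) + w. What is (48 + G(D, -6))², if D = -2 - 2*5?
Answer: 0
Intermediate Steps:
D = -12 (D = -2 - 10 = -12)
G(s, w) = s + 6*w (G(s, w) = (s + 5*w) + w = s + 6*w)
(48 + G(D, -6))² = (48 + (-12 + 6*(-6)))² = (48 + (-12 - 36))² = (48 - 48)² = 0² = 0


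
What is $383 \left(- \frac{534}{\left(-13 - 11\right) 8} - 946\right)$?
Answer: $- \frac{11560089}{32} \approx -3.6125 \cdot 10^{5}$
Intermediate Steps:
$383 \left(- \frac{534}{\left(-13 - 11\right) 8} - 946\right) = 383 \left(- \frac{534}{\left(-24\right) 8} - 946\right) = 383 \left(- \frac{534}{-192} - 946\right) = 383 \left(\left(-534\right) \left(- \frac{1}{192}\right) - 946\right) = 383 \left(\frac{89}{32} - 946\right) = 383 \left(- \frac{30183}{32}\right) = - \frac{11560089}{32}$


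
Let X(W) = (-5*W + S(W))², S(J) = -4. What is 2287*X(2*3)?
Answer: 2643772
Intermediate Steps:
X(W) = (-4 - 5*W)² (X(W) = (-5*W - 4)² = (-4 - 5*W)²)
2287*X(2*3) = 2287*(4 + 5*(2*3))² = 2287*(4 + 5*6)² = 2287*(4 + 30)² = 2287*34² = 2287*1156 = 2643772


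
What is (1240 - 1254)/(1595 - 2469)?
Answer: 7/437 ≈ 0.016018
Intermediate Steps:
(1240 - 1254)/(1595 - 2469) = -14/(-874) = -14*(-1/874) = 7/437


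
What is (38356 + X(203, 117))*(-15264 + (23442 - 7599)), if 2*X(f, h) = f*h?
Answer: 58168077/2 ≈ 2.9084e+7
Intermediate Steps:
X(f, h) = f*h/2 (X(f, h) = (f*h)/2 = f*h/2)
(38356 + X(203, 117))*(-15264 + (23442 - 7599)) = (38356 + (½)*203*117)*(-15264 + (23442 - 7599)) = (38356 + 23751/2)*(-15264 + 15843) = (100463/2)*579 = 58168077/2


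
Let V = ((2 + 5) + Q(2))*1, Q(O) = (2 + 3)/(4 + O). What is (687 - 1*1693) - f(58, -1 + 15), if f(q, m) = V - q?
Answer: -5735/6 ≈ -955.83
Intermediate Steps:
Q(O) = 5/(4 + O)
V = 47/6 (V = ((2 + 5) + 5/(4 + 2))*1 = (7 + 5/6)*1 = (7 + 5*(⅙))*1 = (7 + ⅚)*1 = (47/6)*1 = 47/6 ≈ 7.8333)
f(q, m) = 47/6 - q
(687 - 1*1693) - f(58, -1 + 15) = (687 - 1*1693) - (47/6 - 1*58) = (687 - 1693) - (47/6 - 58) = -1006 - 1*(-301/6) = -1006 + 301/6 = -5735/6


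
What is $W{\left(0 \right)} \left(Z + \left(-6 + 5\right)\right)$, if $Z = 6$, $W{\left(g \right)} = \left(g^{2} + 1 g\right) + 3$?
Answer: $15$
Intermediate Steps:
$W{\left(g \right)} = 3 + g + g^{2}$ ($W{\left(g \right)} = \left(g^{2} + g\right) + 3 = \left(g + g^{2}\right) + 3 = 3 + g + g^{2}$)
$W{\left(0 \right)} \left(Z + \left(-6 + 5\right)\right) = \left(3 + 0 + 0^{2}\right) \left(6 + \left(-6 + 5\right)\right) = \left(3 + 0 + 0\right) \left(6 - 1\right) = 3 \cdot 5 = 15$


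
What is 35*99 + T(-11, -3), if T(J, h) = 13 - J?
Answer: 3489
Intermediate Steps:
35*99 + T(-11, -3) = 35*99 + (13 - 1*(-11)) = 3465 + (13 + 11) = 3465 + 24 = 3489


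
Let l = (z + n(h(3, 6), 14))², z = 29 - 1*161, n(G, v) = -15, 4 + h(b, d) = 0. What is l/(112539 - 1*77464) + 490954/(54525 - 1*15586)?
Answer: 785288887/59381975 ≈ 13.224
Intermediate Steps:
h(b, d) = -4 (h(b, d) = -4 + 0 = -4)
z = -132 (z = 29 - 161 = -132)
l = 21609 (l = (-132 - 15)² = (-147)² = 21609)
l/(112539 - 1*77464) + 490954/(54525 - 1*15586) = 21609/(112539 - 1*77464) + 490954/(54525 - 1*15586) = 21609/(112539 - 77464) + 490954/(54525 - 15586) = 21609/35075 + 490954/38939 = 785288887/59381975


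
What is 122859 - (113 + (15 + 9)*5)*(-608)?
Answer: 264523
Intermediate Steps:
122859 - (113 + (15 + 9)*5)*(-608) = 122859 - (113 + 24*5)*(-608) = 122859 - (113 + 120)*(-608) = 122859 - 233*(-608) = 122859 - 1*(-141664) = 122859 + 141664 = 264523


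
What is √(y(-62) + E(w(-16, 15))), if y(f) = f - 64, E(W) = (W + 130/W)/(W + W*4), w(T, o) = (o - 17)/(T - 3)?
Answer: √222070/10 ≈ 47.124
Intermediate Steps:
w(T, o) = (-17 + o)/(-3 + T)
E(W) = (W + 130/W)/(5*W) (E(W) = (W + 130/W)/(W + 4*W) = (W + 130/W)/((5*W)) = (W + 130/W)*(1/(5*W)) = (W + 130/W)/(5*W))
y(f) = -64 + f
√(y(-62) + E(w(-16, 15))) = √((-64 - 62) + (⅕ + 26/((-17 + 15)/(-3 - 16))²)) = √(-126 + (⅕ + 26/(-2/(-19))²)) = √(-126 + (⅕ + 26/(-1/19*(-2))²)) = √(-126 + (⅕ + 26/(2/19)²)) = √(-126 + (⅕ + 26*(361/4))) = √(-126 + (⅕ + 4693/2)) = √(-126 + 23467/10) = √(22207/10) = √222070/10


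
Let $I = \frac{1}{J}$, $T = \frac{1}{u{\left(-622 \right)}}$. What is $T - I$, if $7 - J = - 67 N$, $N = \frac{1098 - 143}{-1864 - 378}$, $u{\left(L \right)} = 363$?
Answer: $\frac{95793}{1947737} \approx 0.049182$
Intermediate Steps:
$N = - \frac{955}{2242}$ ($N = \frac{955}{-2242} = 955 \left(- \frac{1}{2242}\right) = - \frac{955}{2242} \approx -0.42596$)
$J = - \frac{48291}{2242}$ ($J = 7 - \left(-67\right) \left(- \frac{955}{2242}\right) = 7 - \frac{63985}{2242} = - \frac{48291}{2242} \approx -21.539$)
$T = \frac{1}{363} \approx 0.0027548$
$I = - \frac{2242}{48291}$ ($I = \frac{1}{- \frac{48291}{2242}} = - \frac{2242}{48291} \approx -0.046427$)
$T - I = \frac{1}{363} - - \frac{2242}{48291} = \frac{1}{363} + \frac{2242}{48291} = \frac{95793}{1947737}$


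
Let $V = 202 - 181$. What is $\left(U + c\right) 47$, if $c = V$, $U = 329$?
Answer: $16450$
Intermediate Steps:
$V = 21$
$c = 21$
$\left(U + c\right) 47 = \left(329 + 21\right) 47 = 350 \cdot 47 = 16450$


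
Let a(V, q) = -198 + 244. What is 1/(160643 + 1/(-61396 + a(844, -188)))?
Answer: 61350/9855448049 ≈ 6.2250e-6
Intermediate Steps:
a(V, q) = 46
1/(160643 + 1/(-61396 + a(844, -188))) = 1/(160643 + 1/(-61396 + 46)) = 1/(160643 + 1/(-61350)) = 1/(160643 - 1/61350) = 1/(9855448049/61350) = 61350/9855448049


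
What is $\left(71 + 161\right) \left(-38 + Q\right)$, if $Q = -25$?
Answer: $-14616$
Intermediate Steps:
$\left(71 + 161\right) \left(-38 + Q\right) = \left(71 + 161\right) \left(-38 - 25\right) = 232 \left(-63\right) = -14616$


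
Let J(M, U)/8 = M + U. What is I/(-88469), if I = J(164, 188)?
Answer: -2816/88469 ≈ -0.031830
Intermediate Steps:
J(M, U) = 8*M + 8*U (J(M, U) = 8*(M + U) = 8*M + 8*U)
I = 2816 (I = 8*164 + 8*188 = 1312 + 1504 = 2816)
I/(-88469) = 2816/(-88469) = 2816*(-1/88469) = -2816/88469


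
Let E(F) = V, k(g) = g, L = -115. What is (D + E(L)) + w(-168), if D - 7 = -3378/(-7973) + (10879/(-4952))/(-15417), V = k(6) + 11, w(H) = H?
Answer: -87394612175989/608698557432 ≈ -143.58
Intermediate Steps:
V = 17 (V = 6 + 11 = 17)
E(F) = 17
D = 4518869996243/608698557432 (D = 7 + (-3378/(-7973) + (10879/(-4952))/(-15417)) = 7 + (-3378*(-1/7973) + (10879*(-1/4952))*(-1/15417)) = 7 + (3378/7973 - 10879/4952*(-1/15417)) = 7 + (3378/7973 + 10879/76344984) = 7 + 257980094219/608698557432 = 4518869996243/608698557432 ≈ 7.4238)
(D + E(L)) + w(-168) = (4518869996243/608698557432 + 17) - 168 = 14866745472587/608698557432 - 168 = -87394612175989/608698557432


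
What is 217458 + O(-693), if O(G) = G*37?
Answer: 191817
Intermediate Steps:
O(G) = 37*G
217458 + O(-693) = 217458 + 37*(-693) = 217458 - 25641 = 191817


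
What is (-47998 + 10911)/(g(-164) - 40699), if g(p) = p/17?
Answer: 630479/692047 ≈ 0.91103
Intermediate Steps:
g(p) = p/17 (g(p) = p*(1/17) = p/17)
(-47998 + 10911)/(g(-164) - 40699) = (-47998 + 10911)/((1/17)*(-164) - 40699) = -37087/(-164/17 - 40699) = -37087/(-692047/17) = -37087*(-17/692047) = 630479/692047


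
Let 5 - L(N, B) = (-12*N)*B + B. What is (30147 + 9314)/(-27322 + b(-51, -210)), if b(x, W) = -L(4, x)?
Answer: -39461/24930 ≈ -1.5829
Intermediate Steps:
L(N, B) = 5 - B + 12*B*N (L(N, B) = 5 - ((-12*N)*B + B) = 5 - (-12*B*N + B) = 5 - (B - 12*B*N) = 5 + (-B + 12*B*N) = 5 - B + 12*B*N)
b(x, W) = -5 - 47*x (b(x, W) = -(5 - x + 12*x*4) = -(5 - x + 48*x) = -(5 + 47*x) = -5 - 47*x)
(30147 + 9314)/(-27322 + b(-51, -210)) = (30147 + 9314)/(-27322 + (-5 - 47*(-51))) = 39461/(-27322 + (-5 + 2397)) = 39461/(-27322 + 2392) = 39461/(-24930) = 39461*(-1/24930) = -39461/24930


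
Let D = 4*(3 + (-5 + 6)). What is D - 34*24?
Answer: -800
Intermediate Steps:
D = 16 (D = 4*(3 + 1) = 4*4 = 16)
D - 34*24 = 16 - 34*24 = 16 - 816 = -800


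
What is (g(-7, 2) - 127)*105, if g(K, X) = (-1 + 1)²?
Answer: -13335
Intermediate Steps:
g(K, X) = 0 (g(K, X) = 0² = 0)
(g(-7, 2) - 127)*105 = (0 - 127)*105 = -127*105 = -13335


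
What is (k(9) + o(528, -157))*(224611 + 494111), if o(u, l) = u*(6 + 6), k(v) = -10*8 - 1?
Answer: 4495606110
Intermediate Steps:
k(v) = -81 (k(v) = -80 - 1 = -81)
o(u, l) = 12*u (o(u, l) = u*12 = 12*u)
(k(9) + o(528, -157))*(224611 + 494111) = (-81 + 12*528)*(224611 + 494111) = (-81 + 6336)*718722 = 6255*718722 = 4495606110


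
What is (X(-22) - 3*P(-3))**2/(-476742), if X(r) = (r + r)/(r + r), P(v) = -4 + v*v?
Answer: -14/34053 ≈ -0.00041112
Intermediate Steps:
P(v) = -4 + v**2
X(r) = 1 (X(r) = (2*r)/((2*r)) = (2*r)*(1/(2*r)) = 1)
(X(-22) - 3*P(-3))**2/(-476742) = (1 - 3*(-4 + (-3)**2))**2/(-476742) = (1 - 3*(-4 + 9))**2*(-1/476742) = (1 - 3*5)**2*(-1/476742) = (1 - 15)**2*(-1/476742) = (-14)**2*(-1/476742) = 196*(-1/476742) = -14/34053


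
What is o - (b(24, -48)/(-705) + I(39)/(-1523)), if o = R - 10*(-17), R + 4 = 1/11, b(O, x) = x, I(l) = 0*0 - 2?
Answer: 653619217/3936955 ≈ 166.02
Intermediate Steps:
I(l) = -2 (I(l) = 0 - 2 = -2)
R = -43/11 (R = -4 + 1/11 = -43/11 ≈ -3.9091)
o = 1827/11 (o = -43/11 - 10*(-17) = -43/11 + 170 = 1827/11 ≈ 166.09)
o - (b(24, -48)/(-705) + I(39)/(-1523)) = 1827/11 - (-48/(-705) - 2/(-1523)) = 1827/11 - (-48*(-1/705) - 2*(-1/1523)) = 1827/11 - (16/235 + 2/1523) = 1827/11 - 1*24838/357905 = 1827/11 - 24838/357905 = 653619217/3936955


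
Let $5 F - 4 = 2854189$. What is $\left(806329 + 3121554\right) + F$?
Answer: $\frac{22493608}{5} \approx 4.4987 \cdot 10^{6}$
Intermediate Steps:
$F = \frac{2854193}{5}$ ($F = \frac{4}{5} + \frac{1}{5} \cdot 2854189 = \frac{4}{5} + \frac{2854189}{5} = \frac{2854193}{5} \approx 5.7084 \cdot 10^{5}$)
$\left(806329 + 3121554\right) + F = \left(806329 + 3121554\right) + \frac{2854193}{5} = 3927883 + \frac{2854193}{5} = \frac{22493608}{5}$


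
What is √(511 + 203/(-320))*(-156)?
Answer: -273*√16665/10 ≈ -3524.2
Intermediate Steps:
√(511 + 203/(-320))*(-156) = √(511 + 203*(-1/320))*(-156) = √(511 - 203/320)*(-156) = √(163317/320)*(-156) = (7*√16665/40)*(-156) = -273*√16665/10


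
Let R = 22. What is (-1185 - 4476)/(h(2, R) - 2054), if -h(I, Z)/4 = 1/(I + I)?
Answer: 1887/685 ≈ 2.7547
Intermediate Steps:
h(I, Z) = -2/I (h(I, Z) = -4/(I + I) = -4*1/(2*I) = -2/I)
(-1185 - 4476)/(h(2, R) - 2054) = (-1185 - 4476)/(-2/2 - 2054) = -5661/(-2*1/2 - 2054) = -5661/(-1 - 2054) = -5661/(-2055) = -5661*(-1/2055) = 1887/685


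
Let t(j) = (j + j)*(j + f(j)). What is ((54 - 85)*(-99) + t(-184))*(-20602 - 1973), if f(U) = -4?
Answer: -1631111475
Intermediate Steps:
t(j) = 2*j*(-4 + j) (t(j) = (j + j)*(j - 4) = (2*j)*(-4 + j) = 2*j*(-4 + j))
((54 - 85)*(-99) + t(-184))*(-20602 - 1973) = ((54 - 85)*(-99) + 2*(-184)*(-4 - 184))*(-20602 - 1973) = (-31*(-99) + 2*(-184)*(-188))*(-22575) = (3069 + 69184)*(-22575) = 72253*(-22575) = -1631111475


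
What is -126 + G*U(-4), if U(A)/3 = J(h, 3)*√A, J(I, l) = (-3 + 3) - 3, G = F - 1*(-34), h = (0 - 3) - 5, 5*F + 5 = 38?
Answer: -126 - 3654*I/5 ≈ -126.0 - 730.8*I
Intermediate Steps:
F = 33/5 (F = -1 + (⅕)*38 = -1 + 38/5 = 33/5 ≈ 6.6000)
h = -8 (h = -3 - 5 = -8)
G = 203/5 (G = 33/5 - 1*(-34) = 33/5 + 34 = 203/5 ≈ 40.600)
J(I, l) = -3 (J(I, l) = 0 - 3 = -3)
U(A) = -9*√A (U(A) = 3*(-3*√A) = -9*√A)
-126 + G*U(-4) = -126 + 203*(-18*I)/5 = -126 - 3654*I/5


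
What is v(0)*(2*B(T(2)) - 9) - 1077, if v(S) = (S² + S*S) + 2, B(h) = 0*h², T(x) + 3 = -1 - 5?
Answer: -1095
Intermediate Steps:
T(x) = -9 (T(x) = -3 + (-1 - 5) = -3 - 6 = -9)
B(h) = 0
v(S) = 2 + 2*S² (v(S) = (S² + S²) + 2 = 2*S² + 2 = 2 + 2*S²)
v(0)*(2*B(T(2)) - 9) - 1077 = (2 + 2*0²)*(2*0 - 9) - 1077 = (2 + 2*0)*(0 - 9) - 1077 = (2 + 0)*(-9) - 1077 = 2*(-9) - 1077 = -18 - 1077 = -1095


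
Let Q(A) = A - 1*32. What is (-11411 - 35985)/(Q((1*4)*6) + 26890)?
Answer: -23698/13441 ≈ -1.7631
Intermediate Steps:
Q(A) = -32 + A (Q(A) = A - 32 = -32 + A)
(-11411 - 35985)/(Q((1*4)*6) + 26890) = (-11411 - 35985)/((-32 + (1*4)*6) + 26890) = -47396/((-32 + 4*6) + 26890) = -47396/((-32 + 24) + 26890) = -47396/(-8 + 26890) = -47396/26882 = -47396*1/26882 = -23698/13441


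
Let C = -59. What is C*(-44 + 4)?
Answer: 2360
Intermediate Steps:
C*(-44 + 4) = -59*(-44 + 4) = -59*(-40) = 2360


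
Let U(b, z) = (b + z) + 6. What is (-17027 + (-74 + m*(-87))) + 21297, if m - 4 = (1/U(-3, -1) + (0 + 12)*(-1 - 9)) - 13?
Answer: 30751/2 ≈ 15376.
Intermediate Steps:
U(b, z) = 6 + b + z
m = -257/2 (m = 4 + ((1/(6 - 3 - 1) + (0 + 12)*(-1 - 9)) - 13) = 4 + ((1/2 + 12*(-10)) - 13) = 4 + ((½ - 120) - 13) = 4 + (-239/2 - 13) = 4 - 265/2 = -257/2 ≈ -128.50)
(-17027 + (-74 + m*(-87))) + 21297 = (-17027 + (-74 - 257/2*(-87))) + 21297 = (-17027 + (-74 + 22359/2)) + 21297 = (-17027 + 22211/2) + 21297 = -11843/2 + 21297 = 30751/2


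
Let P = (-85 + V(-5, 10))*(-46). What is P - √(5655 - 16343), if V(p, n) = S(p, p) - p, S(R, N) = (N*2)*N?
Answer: 1380 - 8*I*√167 ≈ 1380.0 - 103.38*I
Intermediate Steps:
S(R, N) = 2*N² (S(R, N) = (2*N)*N = 2*N²)
V(p, n) = -p + 2*p² (V(p, n) = 2*p² - p = -p + 2*p²)
P = 1380 (P = (-85 - 5*(-1 + 2*(-5)))*(-46) = (-85 - 5*(-1 - 10))*(-46) = (-85 - 5*(-11))*(-46) = (-85 + 55)*(-46) = -30*(-46) = 1380)
P - √(5655 - 16343) = 1380 - √(5655 - 16343) = 1380 - √(-10688) = 1380 - 8*I*√167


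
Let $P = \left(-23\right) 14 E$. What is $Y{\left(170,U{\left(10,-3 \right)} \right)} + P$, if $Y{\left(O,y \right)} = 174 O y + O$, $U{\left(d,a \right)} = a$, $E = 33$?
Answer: $-99196$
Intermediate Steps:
$Y{\left(O,y \right)} = O + 174 O y$ ($Y{\left(O,y \right)} = 174 O y + O = O + 174 O y$)
$P = -10626$ ($P = \left(-23\right) 14 \cdot 33 = \left(-322\right) 33 = -10626$)
$Y{\left(170,U{\left(10,-3 \right)} \right)} + P = 170 \left(1 + 174 \left(-3\right)\right) - 10626 = 170 \left(1 - 522\right) - 10626 = 170 \left(-521\right) - 10626 = -88570 - 10626 = -99196$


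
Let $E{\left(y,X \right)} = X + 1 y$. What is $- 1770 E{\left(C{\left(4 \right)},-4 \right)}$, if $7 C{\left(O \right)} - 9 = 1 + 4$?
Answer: $3540$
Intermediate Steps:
$C{\left(O \right)} = 2$ ($C{\left(O \right)} = \frac{9}{7} + \frac{1 + 4}{7} = \frac{9}{7} + \frac{1}{7} \cdot 5 = \frac{9}{7} + \frac{5}{7} = 2$)
$E{\left(y,X \right)} = X + y$
$- 1770 E{\left(C{\left(4 \right)},-4 \right)} = - 1770 \left(-4 + 2\right) = \left(-1770\right) \left(-2\right) = 3540$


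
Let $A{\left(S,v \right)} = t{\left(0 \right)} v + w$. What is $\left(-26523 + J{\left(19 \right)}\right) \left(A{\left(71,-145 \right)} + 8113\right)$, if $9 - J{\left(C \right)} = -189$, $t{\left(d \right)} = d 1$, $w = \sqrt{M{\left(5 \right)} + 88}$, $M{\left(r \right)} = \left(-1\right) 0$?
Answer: $-213574725 - 52650 \sqrt{22} \approx -2.1382 \cdot 10^{8}$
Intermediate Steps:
$M{\left(r \right)} = 0$
$w = 2 \sqrt{22}$ ($w = \sqrt{0 + 88} = \sqrt{88} = 2 \sqrt{22} \approx 9.3808$)
$t{\left(d \right)} = d$
$A{\left(S,v \right)} = 2 \sqrt{22}$ ($A{\left(S,v \right)} = 0 v + 2 \sqrt{22} = 0 + 2 \sqrt{22} = 2 \sqrt{22}$)
$J{\left(C \right)} = 198$ ($J{\left(C \right)} = 9 - -189 = 9 + 189 = 198$)
$\left(-26523 + J{\left(19 \right)}\right) \left(A{\left(71,-145 \right)} + 8113\right) = \left(-26523 + 198\right) \left(2 \sqrt{22} + 8113\right) = - 26325 \left(8113 + 2 \sqrt{22}\right) = -213574725 - 52650 \sqrt{22}$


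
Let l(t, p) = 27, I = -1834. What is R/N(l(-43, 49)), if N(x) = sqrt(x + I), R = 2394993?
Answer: -2394993*I*sqrt(1807)/1807 ≈ -56341.0*I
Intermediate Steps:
N(x) = sqrt(-1834 + x) (N(x) = sqrt(x - 1834) = sqrt(-1834 + x))
R/N(l(-43, 49)) = 2394993/(sqrt(-1834 + 27)) = 2394993/(sqrt(-1807)) = 2394993/((I*sqrt(1807))) = 2394993*(-I*sqrt(1807)/1807) = -2394993*I*sqrt(1807)/1807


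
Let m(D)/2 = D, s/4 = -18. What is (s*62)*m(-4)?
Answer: 35712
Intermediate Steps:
s = -72 (s = 4*(-18) = -72)
m(D) = 2*D
(s*62)*m(-4) = (-72*62)*(2*(-4)) = -4464*(-8) = 35712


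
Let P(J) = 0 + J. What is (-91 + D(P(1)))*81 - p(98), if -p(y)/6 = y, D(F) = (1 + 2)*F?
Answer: -6540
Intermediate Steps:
P(J) = J
D(F) = 3*F
p(y) = -6*y
(-91 + D(P(1)))*81 - p(98) = (-91 + 3*1)*81 - (-6)*98 = (-91 + 3)*81 - 1*(-588) = -88*81 + 588 = -7128 + 588 = -6540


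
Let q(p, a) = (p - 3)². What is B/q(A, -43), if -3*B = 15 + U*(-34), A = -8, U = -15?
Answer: -175/121 ≈ -1.4463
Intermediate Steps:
q(p, a) = (-3 + p)²
B = -175 (B = -(15 - 15*(-34))/3 = -(15 + 510)/3 = -⅓*525 = -175)
B/q(A, -43) = -175/(-3 - 8)² = -175/((-11)²) = -175/121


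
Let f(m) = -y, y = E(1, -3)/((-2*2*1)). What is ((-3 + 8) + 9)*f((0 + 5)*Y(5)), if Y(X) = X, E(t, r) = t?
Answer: 7/2 ≈ 3.5000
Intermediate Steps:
y = -1/4 (y = 1/(-2*2*1) = 1/(-4*1) = 1/(-4) = 1*(-1/4) = -1/4 ≈ -0.25000)
f(m) = 1/4 (f(m) = -1*(-1/4) = 1/4)
((-3 + 8) + 9)*f((0 + 5)*Y(5)) = ((-3 + 8) + 9)*(1/4) = (5 + 9)*(1/4) = 14*(1/4) = 7/2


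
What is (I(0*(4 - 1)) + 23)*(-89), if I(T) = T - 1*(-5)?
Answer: -2492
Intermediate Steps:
I(T) = 5 + T (I(T) = T + 5 = 5 + T)
(I(0*(4 - 1)) + 23)*(-89) = ((5 + 0*(4 - 1)) + 23)*(-89) = ((5 + 0*3) + 23)*(-89) = ((5 + 0) + 23)*(-89) = (5 + 23)*(-89) = 28*(-89) = -2492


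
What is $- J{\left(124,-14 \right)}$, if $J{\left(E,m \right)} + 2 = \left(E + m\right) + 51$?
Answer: $-159$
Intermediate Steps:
$J{\left(E,m \right)} = 49 + E + m$ ($J{\left(E,m \right)} = -2 + \left(\left(E + m\right) + 51\right) = -2 + \left(51 + E + m\right) = 49 + E + m$)
$- J{\left(124,-14 \right)} = - (49 + 124 - 14) = \left(-1\right) 159 = -159$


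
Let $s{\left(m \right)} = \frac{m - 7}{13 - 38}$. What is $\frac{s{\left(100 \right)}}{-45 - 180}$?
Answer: $\frac{31}{1875} \approx 0.016533$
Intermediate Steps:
$s{\left(m \right)} = \frac{7}{25} - \frac{m}{25}$ ($s{\left(m \right)} = \frac{-7 + m}{-25} = \left(-7 + m\right) \left(- \frac{1}{25}\right) = \frac{7}{25} - \frac{m}{25}$)
$\frac{s{\left(100 \right)}}{-45 - 180} = \frac{\frac{7}{25} - 4}{-45 - 180} = - \frac{93}{25 \left(-225\right)} = \left(- \frac{93}{25}\right) \left(- \frac{1}{225}\right) = \frac{31}{1875}$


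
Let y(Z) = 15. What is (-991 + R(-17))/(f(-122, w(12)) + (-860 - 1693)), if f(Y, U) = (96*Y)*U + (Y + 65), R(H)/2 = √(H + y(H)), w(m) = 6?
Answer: 991/72882 - I*√2/36441 ≈ 0.013597 - 3.8808e-5*I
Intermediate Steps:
R(H) = 2*√(15 + H) (R(H) = 2*√(H + 15) = 2*√(15 + H))
f(Y, U) = 65 + Y + 96*U*Y (f(Y, U) = 96*U*Y + (65 + Y) = 65 + Y + 96*U*Y)
(-991 + R(-17))/(f(-122, w(12)) + (-860 - 1693)) = (-991 + 2*√(15 - 17))/((65 - 122 + 96*6*(-122)) + (-860 - 1693)) = (-991 + 2*√(-2))/((65 - 122 - 70272) - 2553) = (-991 + 2*(I*√2))/(-70329 - 2553) = (-991 + 2*I*√2)/(-72882) = (-991 + 2*I*√2)*(-1/72882) = 991/72882 - I*√2/36441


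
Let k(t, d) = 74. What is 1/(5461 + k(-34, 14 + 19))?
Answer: 1/5535 ≈ 0.00018067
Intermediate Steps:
1/(5461 + k(-34, 14 + 19)) = 1/(5461 + 74) = 1/5535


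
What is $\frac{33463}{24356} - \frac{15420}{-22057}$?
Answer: $\frac{1113662911}{537220292} \approx 2.073$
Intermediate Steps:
$\frac{33463}{24356} - \frac{15420}{-22057} = 33463 \cdot \frac{1}{24356} - - \frac{15420}{22057} = \frac{33463}{24356} + \frac{15420}{22057} = \frac{1113662911}{537220292}$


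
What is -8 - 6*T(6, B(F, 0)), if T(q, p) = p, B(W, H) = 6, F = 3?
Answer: -44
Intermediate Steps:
-8 - 6*T(6, B(F, 0)) = -8 - 6*6 = -8 - 36 = -44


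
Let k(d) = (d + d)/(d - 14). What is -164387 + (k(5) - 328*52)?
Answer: -1632997/9 ≈ -1.8144e+5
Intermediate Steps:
k(d) = 2*d/(-14 + d) (k(d) = (2*d)/(-14 + d) = 2*d/(-14 + d))
-164387 + (k(5) - 328*52) = -164387 + (2*5/(-14 + 5) - 328*52) = -164387 + (2*5/(-9) - 17056) = -164387 + (2*5*(-1/9) - 17056) = -164387 + (-10/9 - 17056) = -164387 - 153514/9 = -1632997/9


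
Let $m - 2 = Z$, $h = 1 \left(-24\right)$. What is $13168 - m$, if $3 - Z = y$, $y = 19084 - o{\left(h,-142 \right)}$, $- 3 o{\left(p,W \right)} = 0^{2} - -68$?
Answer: $\frac{96809}{3} \approx 32270.0$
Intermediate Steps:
$h = -24$
$o{\left(p,W \right)} = - \frac{68}{3}$ ($o{\left(p,W \right)} = - \frac{0^{2} - -68}{3} = - \frac{0 + 68}{3} = \left(- \frac{1}{3}\right) 68 = - \frac{68}{3}$)
$y = \frac{57320}{3}$ ($y = 19084 - - \frac{68}{3} = 19084 + \frac{68}{3} = \frac{57320}{3} \approx 19107.0$)
$Z = - \frac{57311}{3}$ ($Z = 3 - \frac{57320}{3} = - \frac{57311}{3} \approx -19104.0$)
$m = - \frac{57305}{3}$ ($m = 2 - \frac{57311}{3} = - \frac{57305}{3} \approx -19102.0$)
$13168 - m = 13168 - - \frac{57305}{3} = 13168 + \frac{57305}{3} = \frac{96809}{3}$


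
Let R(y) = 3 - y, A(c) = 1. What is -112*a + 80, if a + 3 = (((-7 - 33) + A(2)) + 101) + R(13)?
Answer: -5408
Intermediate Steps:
a = 49 (a = -3 + ((((-7 - 33) + 1) + 101) + (3 - 1*13)) = -3 + (((-40 + 1) + 101) + (3 - 13)) = -3 + ((-39 + 101) - 10) = -3 + (62 - 10) = -3 + 52 = 49)
-112*a + 80 = -112*49 + 80 = -5488 + 80 = -5408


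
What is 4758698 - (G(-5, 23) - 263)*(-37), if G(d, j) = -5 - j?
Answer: 4747931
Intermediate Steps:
4758698 - (G(-5, 23) - 263)*(-37) = 4758698 - ((-5 - 1*23) - 263)*(-37) = 4758698 - ((-5 - 23) - 263)*(-37) = 4758698 - (-28 - 263)*(-37) = 4758698 - (-291)*(-37) = 4758698 - 1*10767 = 4758698 - 10767 = 4747931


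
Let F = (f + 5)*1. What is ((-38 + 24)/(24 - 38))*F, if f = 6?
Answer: 11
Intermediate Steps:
F = 11 (F = (6 + 5)*1 = 11*1 = 11)
((-38 + 24)/(24 - 38))*F = ((-38 + 24)/(24 - 38))*11 = -14/(-14)*11 = -14*(-1/14)*11 = 1*11 = 11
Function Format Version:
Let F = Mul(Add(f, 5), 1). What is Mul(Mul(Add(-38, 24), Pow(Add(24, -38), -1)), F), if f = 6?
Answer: 11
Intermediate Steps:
F = 11 (F = Mul(Add(6, 5), 1) = Mul(11, 1) = 11)
Mul(Mul(Add(-38, 24), Pow(Add(24, -38), -1)), F) = Mul(Mul(Add(-38, 24), Pow(Add(24, -38), -1)), 11) = Mul(Mul(-14, Pow(-14, -1)), 11) = Mul(Mul(-14, Rational(-1, 14)), 11) = Mul(1, 11) = 11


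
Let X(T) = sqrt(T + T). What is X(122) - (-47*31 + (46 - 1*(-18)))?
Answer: 1393 + 2*sqrt(61) ≈ 1408.6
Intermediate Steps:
X(T) = sqrt(2)*sqrt(T) (X(T) = sqrt(2*T) = sqrt(2)*sqrt(T))
X(122) - (-47*31 + (46 - 1*(-18))) = sqrt(2)*sqrt(122) - (-47*31 + (46 - 1*(-18))) = 2*sqrt(61) - (-1457 + (46 + 18)) = 2*sqrt(61) - (-1457 + 64) = 2*sqrt(61) - 1*(-1393) = 2*sqrt(61) + 1393 = 1393 + 2*sqrt(61)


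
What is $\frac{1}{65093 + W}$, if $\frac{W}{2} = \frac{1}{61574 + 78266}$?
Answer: $\frac{69920}{4551302561} \approx 1.5363 \cdot 10^{-5}$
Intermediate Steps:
$W = \frac{1}{69920}$ ($W = \frac{2}{61574 + 78266} = \frac{2}{139840} = 2 \cdot \frac{1}{139840} = \frac{1}{69920} \approx 1.4302 \cdot 10^{-5}$)
$\frac{1}{65093 + W} = \frac{1}{65093 + \frac{1}{69920}} = \frac{1}{\frac{4551302561}{69920}} = \frac{69920}{4551302561}$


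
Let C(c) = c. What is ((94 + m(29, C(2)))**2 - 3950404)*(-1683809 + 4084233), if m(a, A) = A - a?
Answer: -9471869067960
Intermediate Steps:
((94 + m(29, C(2)))**2 - 3950404)*(-1683809 + 4084233) = ((94 + (2 - 1*29))**2 - 3950404)*(-1683809 + 4084233) = ((94 + (2 - 29))**2 - 3950404)*2400424 = ((94 - 27)**2 - 3950404)*2400424 = (67**2 - 3950404)*2400424 = (4489 - 3950404)*2400424 = -3945915*2400424 = -9471869067960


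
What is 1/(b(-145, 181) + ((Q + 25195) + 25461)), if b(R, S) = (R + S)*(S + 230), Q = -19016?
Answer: 1/46436 ≈ 2.1535e-5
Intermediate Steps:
b(R, S) = (230 + S)*(R + S) (b(R, S) = (R + S)*(230 + S) = (230 + S)*(R + S))
1/(b(-145, 181) + ((Q + 25195) + 25461)) = 1/((181² + 230*(-145) + 230*181 - 145*181) + ((-19016 + 25195) + 25461)) = 1/((32761 - 33350 + 41630 - 26245) + (6179 + 25461)) = 1/(14796 + 31640) = 1/46436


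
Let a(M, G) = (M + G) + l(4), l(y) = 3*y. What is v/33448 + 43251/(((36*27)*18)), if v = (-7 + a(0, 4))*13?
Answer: 30181385/12191796 ≈ 2.4755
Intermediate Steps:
a(M, G) = 12 + G + M (a(M, G) = (M + G) + 3*4 = (G + M) + 12 = 12 + G + M)
v = 117 (v = (-7 + (12 + 4 + 0))*13 = (-7 + 16)*13 = 9*13 = 117)
v/33448 + 43251/(((36*27)*18)) = 117/33448 + 43251/(((36*27)*18)) = 117*(1/33448) + 43251/((972*18)) = 117/33448 + 43251/17496 = 117/33448 + 43251*(1/17496) = 117/33448 + 14417/5832 = 30181385/12191796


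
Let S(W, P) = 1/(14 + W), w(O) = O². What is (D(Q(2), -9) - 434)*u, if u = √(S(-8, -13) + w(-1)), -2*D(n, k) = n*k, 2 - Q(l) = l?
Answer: -217*√42/3 ≈ -468.77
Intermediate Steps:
Q(l) = 2 - l
D(n, k) = -k*n/2 (D(n, k) = -n*k/2 = -k*n/2)
u = √42/6 (u = √(1/(14 - 8) + (-1)²) = √(1/6 + 1) = √(⅙ + 1) = √(7/6) = √42/6 ≈ 1.0801)
(D(Q(2), -9) - 434)*u = (-½*(-9)*(2 - 1*2) - 434)*(√42/6) = (-½*(-9)*(2 - 2) - 434)*(√42/6) = (-½*(-9)*0 - 434)*(√42/6) = (0 - 434)*(√42/6) = -217*√42/3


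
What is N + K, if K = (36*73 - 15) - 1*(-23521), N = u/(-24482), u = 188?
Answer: 319906200/12241 ≈ 26134.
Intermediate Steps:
N = -94/12241 (N = 188/(-24482) = 188*(-1/24482) = -94/12241 ≈ -0.0076791)
K = 26134 (K = (2628 - 15) + 23521 = 2613 + 23521 = 26134)
N + K = -94/12241 + 26134 = 319906200/12241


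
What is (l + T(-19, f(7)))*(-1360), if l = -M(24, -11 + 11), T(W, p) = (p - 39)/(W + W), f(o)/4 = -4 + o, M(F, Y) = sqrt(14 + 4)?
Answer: -18360/19 + 4080*sqrt(2) ≈ 4803.7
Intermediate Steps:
M(F, Y) = 3*sqrt(2) (M(F, Y) = sqrt(18) = 3*sqrt(2))
f(o) = -16 + 4*o (f(o) = 4*(-4 + o) = -16 + 4*o)
T(W, p) = (-39 + p)/(2*W) (T(W, p) = (-39 + p)/((2*W)) = (-39 + p)*(1/(2*W)) = (-39 + p)/(2*W))
l = -3*sqrt(2) ≈ -4.2426
(l + T(-19, f(7)))*(-1360) = (-3*sqrt(2) + (1/2)*(-39 + (-16 + 4*7))/(-19))*(-1360) = (-3*sqrt(2) + (1/2)*(-1/19)*(-39 + (-16 + 28)))*(-1360) = (-3*sqrt(2) + (1/2)*(-1/19)*(-39 + 12))*(-1360) = (-3*sqrt(2) + (1/2)*(-1/19)*(-27))*(-1360) = (-3*sqrt(2) + 27/38)*(-1360) = (27/38 - 3*sqrt(2))*(-1360) = -18360/19 + 4080*sqrt(2)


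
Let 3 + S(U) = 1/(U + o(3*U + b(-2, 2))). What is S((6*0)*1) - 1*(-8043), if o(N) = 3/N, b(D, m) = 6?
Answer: 8042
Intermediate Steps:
S(U) = -3 + 1/(U + 3/(6 + 3*U)) (S(U) = -3 + 1/(U + 3/(3*U + 6)) = -3 + 1/(U + 3/(6 + 3*U)))
S((6*0)*1) - 1*(-8043) = (-3 - (-1 + 3*((6*0)*1))*(2 + (6*0)*1))/(1 + ((6*0)*1)*(2 + (6*0)*1)) - 1*(-8043) = (-3 - (-1 + 3*(0*1))*(2 + 0*1))/(1 + (0*1)*(2 + 0*1)) + 8043 = (-3 - (-1 + 3*0)*(2 + 0))/(1 + 0*(2 + 0)) + 8043 = (-3 - 1*(-1 + 0)*2)/(1 + 0*2) + 8043 = (-3 - 1*(-1)*2)/(1 + 0) + 8043 = (-3 + 2)/1 + 8043 = 1*(-1) + 8043 = -1 + 8043 = 8042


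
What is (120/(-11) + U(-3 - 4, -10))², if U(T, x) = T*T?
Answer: 175561/121 ≈ 1450.9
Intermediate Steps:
U(T, x) = T²
(120/(-11) + U(-3 - 4, -10))² = (120/(-11) + (-3 - 4)²)² = (120*(-1/11) + (-7)²)² = (-120/11 + 49)² = (419/11)² = 175561/121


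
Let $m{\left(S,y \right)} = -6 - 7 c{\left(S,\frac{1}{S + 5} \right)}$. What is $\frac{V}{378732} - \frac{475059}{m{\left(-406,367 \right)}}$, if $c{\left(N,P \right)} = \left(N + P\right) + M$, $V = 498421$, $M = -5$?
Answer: $- \frac{35787058494175}{218012909748} \approx -164.15$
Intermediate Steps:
$c{\left(N,P \right)} = -5 + N + P$ ($c{\left(N,P \right)} = \left(N + P\right) - 5 = -5 + N + P$)
$m{\left(S,y \right)} = 29 - 7 S - \frac{7}{5 + S}$ ($m{\left(S,y \right)} = -6 - 7 \left(-5 + S + \frac{1}{S + 5}\right) = -6 - 7 \left(-5 + S + \frac{1}{5 + S}\right) = -6 - \left(-35 + 7 S + \frac{7}{5 + S}\right) = 29 - 7 S - \frac{7}{5 + S}$)
$\frac{V}{378732} - \frac{475059}{m{\left(-406,367 \right)}} = \frac{498421}{378732} - \frac{475059}{\frac{1}{5 - 406} \left(138 - 7 \left(-406\right)^{2} - -2436\right)} = 498421 \cdot \frac{1}{378732} - \frac{475059}{\frac{1}{-401} \left(138 - 1153852 + 2436\right)} = \frac{498421}{378732} - \frac{475059}{\left(- \frac{1}{401}\right) \left(138 - 1153852 + 2436\right)} = \frac{498421}{378732} - \frac{475059}{\left(- \frac{1}{401}\right) \left(-1151278\right)} = \frac{498421}{378732} - \frac{475059}{\frac{1151278}{401}} = \frac{498421}{378732} - \frac{190498659}{1151278} = - \frac{35787058494175}{218012909748}$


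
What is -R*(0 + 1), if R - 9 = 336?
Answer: -345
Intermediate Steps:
R = 345 (R = 9 + 336 = 345)
-R*(0 + 1) = -345*(0 + 1) = -345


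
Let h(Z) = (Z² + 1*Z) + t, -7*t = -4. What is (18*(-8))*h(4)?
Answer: -20736/7 ≈ -2962.3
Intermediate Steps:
t = 4/7 (t = -⅐*(-4) = 4/7 ≈ 0.57143)
h(Z) = 4/7 + Z + Z² (h(Z) = (Z² + 1*Z) + 4/7 = (Z² + Z) + 4/7 = (Z + Z²) + 4/7 = 4/7 + Z + Z²)
(18*(-8))*h(4) = (18*(-8))*(4/7 + 4 + 4²) = -144*(4/7 + 4 + 16) = -144*144/7 = -20736/7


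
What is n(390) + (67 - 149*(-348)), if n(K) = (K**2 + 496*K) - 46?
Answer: 397413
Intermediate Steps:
n(K) = -46 + K**2 + 496*K
n(390) + (67 - 149*(-348)) = (-46 + 390**2 + 496*390) + (67 - 149*(-348)) = (-46 + 152100 + 193440) + (67 + 51852) = 345494 + 51919 = 397413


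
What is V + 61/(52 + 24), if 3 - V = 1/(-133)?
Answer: 2027/532 ≈ 3.8102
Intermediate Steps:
V = 400/133 (V = 3 - 1/(-133) = 3 - 1*(-1/133) = 3 + 1/133 = 400/133 ≈ 3.0075)
V + 61/(52 + 24) = 400/133 + 61/(52 + 24) = 400/133 + 61/76 = 2027/532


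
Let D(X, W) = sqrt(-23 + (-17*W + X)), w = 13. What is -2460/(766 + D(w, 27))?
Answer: -376872/117445 + 492*I*sqrt(469)/117445 ≈ -3.2089 + 0.090723*I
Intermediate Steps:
D(X, W) = sqrt(-23 + X - 17*W) (D(X, W) = sqrt(-23 + (X - 17*W)) = sqrt(-23 + X - 17*W))
-2460/(766 + D(w, 27)) = -2460/(766 + sqrt(-23 + 13 - 17*27)) = -2460/(766 + sqrt(-23 + 13 - 459)) = -2460/(766 + sqrt(-469)) = -2460/(766 + I*sqrt(469))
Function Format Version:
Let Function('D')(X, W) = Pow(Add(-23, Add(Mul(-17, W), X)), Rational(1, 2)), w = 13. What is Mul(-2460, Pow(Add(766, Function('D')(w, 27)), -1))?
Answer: Add(Rational(-376872, 117445), Mul(Rational(492, 117445), I, Pow(469, Rational(1, 2)))) ≈ Add(-3.2089, Mul(0.090723, I))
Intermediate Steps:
Function('D')(X, W) = Pow(Add(-23, X, Mul(-17, W)), Rational(1, 2)) (Function('D')(X, W) = Pow(Add(-23, Add(X, Mul(-17, W))), Rational(1, 2)) = Pow(Add(-23, X, Mul(-17, W)), Rational(1, 2)))
Mul(-2460, Pow(Add(766, Function('D')(w, 27)), -1)) = Mul(-2460, Pow(Add(766, Pow(Add(-23, 13, Mul(-17, 27)), Rational(1, 2))), -1)) = Mul(-2460, Pow(Add(766, Pow(Add(-23, 13, -459), Rational(1, 2))), -1)) = Mul(-2460, Pow(Add(766, Pow(-469, Rational(1, 2))), -1)) = Mul(-2460, Pow(Add(766, Mul(I, Pow(469, Rational(1, 2)))), -1))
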